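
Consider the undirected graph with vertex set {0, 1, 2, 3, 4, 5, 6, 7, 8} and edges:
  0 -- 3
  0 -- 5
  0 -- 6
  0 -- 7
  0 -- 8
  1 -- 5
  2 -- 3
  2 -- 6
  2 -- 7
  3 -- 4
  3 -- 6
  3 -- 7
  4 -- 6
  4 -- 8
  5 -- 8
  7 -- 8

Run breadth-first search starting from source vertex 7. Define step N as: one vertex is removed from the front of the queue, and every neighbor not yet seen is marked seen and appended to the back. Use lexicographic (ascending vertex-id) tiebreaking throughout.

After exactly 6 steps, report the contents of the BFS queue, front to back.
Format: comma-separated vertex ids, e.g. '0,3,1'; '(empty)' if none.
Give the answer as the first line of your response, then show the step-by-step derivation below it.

6,4,1

step 1: dequeue 7; queue=[0,2,3,8]; order=7
step 2: dequeue 0; queue=[2,3,8,5,6]; order=7,0
step 3: dequeue 2; queue=[3,8,5,6]; order=7,0,2
step 4: dequeue 3; queue=[8,5,6,4]; order=7,0,2,3
step 5: dequeue 8; queue=[5,6,4]; order=7,0,2,3,8
step 6: dequeue 5; queue=[6,4,1]; order=7,0,2,3,8,5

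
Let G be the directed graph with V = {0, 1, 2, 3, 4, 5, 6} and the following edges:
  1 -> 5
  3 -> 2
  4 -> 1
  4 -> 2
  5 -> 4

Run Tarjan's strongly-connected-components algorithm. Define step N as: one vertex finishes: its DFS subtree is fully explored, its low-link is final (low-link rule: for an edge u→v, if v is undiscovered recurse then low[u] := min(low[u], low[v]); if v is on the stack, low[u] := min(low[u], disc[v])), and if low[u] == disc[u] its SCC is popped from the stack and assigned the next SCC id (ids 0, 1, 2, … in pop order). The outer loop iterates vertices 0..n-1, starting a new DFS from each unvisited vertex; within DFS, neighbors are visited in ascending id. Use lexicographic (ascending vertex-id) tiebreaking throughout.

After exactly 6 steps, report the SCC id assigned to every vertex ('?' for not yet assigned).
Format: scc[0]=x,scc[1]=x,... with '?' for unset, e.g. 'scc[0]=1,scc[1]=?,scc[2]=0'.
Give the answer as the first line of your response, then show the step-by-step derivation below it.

scc[0]=0,scc[1]=2,scc[2]=1,scc[3]=3,scc[4]=2,scc[5]=2,scc[6]=?

step 1: low=(low[0]=0,low[1]=?,low[2]=?,low[3]=?,low[4]=?,low[5]=?,low[6]=?); scc=(scc[0]=0,scc[1]=?,scc[2]=?,scc[3]=?,scc[4]=?,scc[5]=?,scc[6]=?)
step 2: low=(low[0]=0,low[1]=1,low[2]=4,low[3]=?,low[4]=1,low[5]=2,low[6]=?); scc=(scc[0]=0,scc[1]=?,scc[2]=1,scc[3]=?,scc[4]=?,scc[5]=?,scc[6]=?)
step 3: low=(low[0]=0,low[1]=1,low[2]=4,low[3]=?,low[4]=1,low[5]=2,low[6]=?); scc=(scc[0]=0,scc[1]=?,scc[2]=1,scc[3]=?,scc[4]=?,scc[5]=?,scc[6]=?)
step 4: low=(low[0]=0,low[1]=1,low[2]=4,low[3]=?,low[4]=1,low[5]=1,low[6]=?); scc=(scc[0]=0,scc[1]=?,scc[2]=1,scc[3]=?,scc[4]=?,scc[5]=?,scc[6]=?)
step 5: low=(low[0]=0,low[1]=1,low[2]=4,low[3]=?,low[4]=1,low[5]=1,low[6]=?); scc=(scc[0]=0,scc[1]=2,scc[2]=1,scc[3]=?,scc[4]=2,scc[5]=2,scc[6]=?)
step 6: low=(low[0]=0,low[1]=1,low[2]=4,low[3]=5,low[4]=1,low[5]=1,low[6]=?); scc=(scc[0]=0,scc[1]=2,scc[2]=1,scc[3]=3,scc[4]=2,scc[5]=2,scc[6]=?)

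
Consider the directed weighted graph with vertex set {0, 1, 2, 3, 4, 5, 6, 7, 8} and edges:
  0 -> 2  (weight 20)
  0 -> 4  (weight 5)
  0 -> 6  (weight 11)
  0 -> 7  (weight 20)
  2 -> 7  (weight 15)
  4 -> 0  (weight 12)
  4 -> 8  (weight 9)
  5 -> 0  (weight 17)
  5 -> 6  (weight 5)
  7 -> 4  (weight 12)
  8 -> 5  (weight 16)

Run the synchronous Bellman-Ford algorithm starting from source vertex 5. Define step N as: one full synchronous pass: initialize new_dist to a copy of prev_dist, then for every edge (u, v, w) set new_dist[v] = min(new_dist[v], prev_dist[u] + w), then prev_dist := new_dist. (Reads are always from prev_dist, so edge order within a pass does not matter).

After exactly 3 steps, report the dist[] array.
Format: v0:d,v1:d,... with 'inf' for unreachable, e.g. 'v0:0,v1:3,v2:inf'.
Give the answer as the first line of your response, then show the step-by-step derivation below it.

v0:17,v1:inf,v2:37,v3:inf,v4:22,v5:0,v6:5,v7:37,v8:31

step 1: dist = v0:17,v1:inf,v2:inf,v3:inf,v4:inf,v5:0,v6:5,v7:inf,v8:inf
step 2: dist = v0:17,v1:inf,v2:37,v3:inf,v4:22,v5:0,v6:5,v7:37,v8:inf
step 3: dist = v0:17,v1:inf,v2:37,v3:inf,v4:22,v5:0,v6:5,v7:37,v8:31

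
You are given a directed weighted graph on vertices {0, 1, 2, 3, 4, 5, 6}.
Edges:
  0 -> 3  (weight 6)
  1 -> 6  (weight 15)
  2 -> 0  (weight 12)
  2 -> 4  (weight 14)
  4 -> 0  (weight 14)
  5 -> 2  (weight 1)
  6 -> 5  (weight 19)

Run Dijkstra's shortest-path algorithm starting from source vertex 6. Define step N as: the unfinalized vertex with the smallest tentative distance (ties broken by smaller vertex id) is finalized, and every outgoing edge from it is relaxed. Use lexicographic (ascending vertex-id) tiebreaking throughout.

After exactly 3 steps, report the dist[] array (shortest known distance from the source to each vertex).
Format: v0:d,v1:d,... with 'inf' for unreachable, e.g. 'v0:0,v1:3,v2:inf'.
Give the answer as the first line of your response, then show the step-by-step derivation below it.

v0:32,v1:inf,v2:20,v3:inf,v4:34,v5:19,v6:0

step 1: dist = v0:inf,v1:inf,v2:inf,v3:inf,v4:inf,v5:19,v6:0
step 2: dist = v0:inf,v1:inf,v2:20,v3:inf,v4:inf,v5:19,v6:0
step 3: dist = v0:32,v1:inf,v2:20,v3:inf,v4:34,v5:19,v6:0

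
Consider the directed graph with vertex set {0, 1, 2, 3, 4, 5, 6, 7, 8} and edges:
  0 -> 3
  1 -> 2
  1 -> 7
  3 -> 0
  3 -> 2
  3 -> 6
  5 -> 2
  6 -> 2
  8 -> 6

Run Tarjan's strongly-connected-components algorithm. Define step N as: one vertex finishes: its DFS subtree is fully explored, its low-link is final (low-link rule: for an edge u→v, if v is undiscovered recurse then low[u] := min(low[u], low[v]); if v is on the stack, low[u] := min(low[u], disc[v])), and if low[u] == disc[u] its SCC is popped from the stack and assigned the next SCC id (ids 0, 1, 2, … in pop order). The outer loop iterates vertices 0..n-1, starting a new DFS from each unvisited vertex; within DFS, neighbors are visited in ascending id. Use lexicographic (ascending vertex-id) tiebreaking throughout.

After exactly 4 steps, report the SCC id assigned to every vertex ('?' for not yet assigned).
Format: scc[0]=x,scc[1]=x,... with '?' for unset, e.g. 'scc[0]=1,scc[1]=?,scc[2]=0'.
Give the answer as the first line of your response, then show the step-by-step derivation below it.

scc[0]=2,scc[1]=?,scc[2]=0,scc[3]=2,scc[4]=?,scc[5]=?,scc[6]=1,scc[7]=?,scc[8]=?

step 1: low=(low[0]=0,low[1]=?,low[2]=2,low[3]=0,low[4]=?,low[5]=?,low[6]=?,low[7]=?,low[8]=?); scc=(scc[0]=?,scc[1]=?,scc[2]=0,scc[3]=?,scc[4]=?,scc[5]=?,scc[6]=?,scc[7]=?,scc[8]=?)
step 2: low=(low[0]=0,low[1]=?,low[2]=2,low[3]=0,low[4]=?,low[5]=?,low[6]=3,low[7]=?,low[8]=?); scc=(scc[0]=?,scc[1]=?,scc[2]=0,scc[3]=?,scc[4]=?,scc[5]=?,scc[6]=1,scc[7]=?,scc[8]=?)
step 3: low=(low[0]=0,low[1]=?,low[2]=2,low[3]=0,low[4]=?,low[5]=?,low[6]=3,low[7]=?,low[8]=?); scc=(scc[0]=?,scc[1]=?,scc[2]=0,scc[3]=?,scc[4]=?,scc[5]=?,scc[6]=1,scc[7]=?,scc[8]=?)
step 4: low=(low[0]=0,low[1]=?,low[2]=2,low[3]=0,low[4]=?,low[5]=?,low[6]=3,low[7]=?,low[8]=?); scc=(scc[0]=2,scc[1]=?,scc[2]=0,scc[3]=2,scc[4]=?,scc[5]=?,scc[6]=1,scc[7]=?,scc[8]=?)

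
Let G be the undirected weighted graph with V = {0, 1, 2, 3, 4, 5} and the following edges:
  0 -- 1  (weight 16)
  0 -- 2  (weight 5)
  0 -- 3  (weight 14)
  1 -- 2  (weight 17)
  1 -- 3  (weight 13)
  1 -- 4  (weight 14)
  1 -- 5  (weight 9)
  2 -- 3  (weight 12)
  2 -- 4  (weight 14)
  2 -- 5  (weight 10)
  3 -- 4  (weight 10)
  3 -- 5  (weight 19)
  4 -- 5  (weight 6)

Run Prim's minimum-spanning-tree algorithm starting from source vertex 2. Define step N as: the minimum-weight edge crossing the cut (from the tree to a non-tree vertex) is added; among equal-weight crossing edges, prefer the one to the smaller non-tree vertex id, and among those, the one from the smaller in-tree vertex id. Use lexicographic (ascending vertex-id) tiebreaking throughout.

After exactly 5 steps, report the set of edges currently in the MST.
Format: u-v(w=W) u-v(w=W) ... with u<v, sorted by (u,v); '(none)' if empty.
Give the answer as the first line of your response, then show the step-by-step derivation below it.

0-2(w=5) 1-5(w=9) 2-5(w=10) 3-4(w=10) 4-5(w=6)

step 1: add edge 0-2 (w=5); MST = {0-2(w=5)}
step 2: add edge 2-5 (w=10); MST = {0-2(w=5) 2-5(w=10)}
step 3: add edge 4-5 (w=6); MST = {0-2(w=5) 2-5(w=10) 4-5(w=6)}
step 4: add edge 1-5 (w=9); MST = {0-2(w=5) 1-5(w=9) 2-5(w=10) 4-5(w=6)}
step 5: add edge 3-4 (w=10); MST = {0-2(w=5) 1-5(w=9) 2-5(w=10) 3-4(w=10) 4-5(w=6)}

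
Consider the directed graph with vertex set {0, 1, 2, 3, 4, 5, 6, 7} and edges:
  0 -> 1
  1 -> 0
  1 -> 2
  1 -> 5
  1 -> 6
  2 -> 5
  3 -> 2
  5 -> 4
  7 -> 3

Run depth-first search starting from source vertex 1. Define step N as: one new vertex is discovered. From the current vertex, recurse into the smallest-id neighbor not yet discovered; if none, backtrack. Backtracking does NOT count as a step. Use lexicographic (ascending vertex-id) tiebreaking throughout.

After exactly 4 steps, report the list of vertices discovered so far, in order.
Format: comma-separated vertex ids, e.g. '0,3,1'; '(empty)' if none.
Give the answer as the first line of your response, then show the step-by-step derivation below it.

1,0,2,5

step 1: discover 1; path=1; order=1
step 2: discover 0; path=1>0; order=1,0
step 3: discover 2; path=1>2; order=1,0,2
step 4: discover 5; path=1>2>5; order=1,0,2,5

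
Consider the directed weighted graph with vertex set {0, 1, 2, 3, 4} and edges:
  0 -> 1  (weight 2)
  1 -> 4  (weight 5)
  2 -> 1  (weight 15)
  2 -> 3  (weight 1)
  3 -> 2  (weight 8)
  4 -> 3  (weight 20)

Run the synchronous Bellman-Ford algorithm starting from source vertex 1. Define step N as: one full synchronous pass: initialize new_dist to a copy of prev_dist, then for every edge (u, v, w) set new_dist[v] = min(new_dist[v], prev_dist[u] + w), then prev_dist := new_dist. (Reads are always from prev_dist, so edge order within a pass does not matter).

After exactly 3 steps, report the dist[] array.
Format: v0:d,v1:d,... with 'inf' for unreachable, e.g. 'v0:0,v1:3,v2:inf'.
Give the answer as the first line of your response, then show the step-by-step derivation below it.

v0:inf,v1:0,v2:33,v3:25,v4:5

step 1: dist = v0:inf,v1:0,v2:inf,v3:inf,v4:5
step 2: dist = v0:inf,v1:0,v2:inf,v3:25,v4:5
step 3: dist = v0:inf,v1:0,v2:33,v3:25,v4:5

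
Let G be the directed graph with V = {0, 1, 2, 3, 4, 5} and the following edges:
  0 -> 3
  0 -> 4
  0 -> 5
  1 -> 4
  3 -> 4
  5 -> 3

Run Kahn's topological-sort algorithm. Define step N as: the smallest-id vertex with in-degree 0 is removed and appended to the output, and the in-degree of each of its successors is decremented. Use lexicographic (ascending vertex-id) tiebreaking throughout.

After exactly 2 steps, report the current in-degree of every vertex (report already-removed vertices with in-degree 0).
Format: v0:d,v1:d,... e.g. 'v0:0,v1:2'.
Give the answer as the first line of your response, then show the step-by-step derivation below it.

v0:0,v1:0,v2:0,v3:1,v4:1,v5:0

step 1: output 0; order=[0]; indeg=(0,0,0,1,2,0)
step 2: output 1; order=[0,1]; indeg=(0,0,0,1,1,0)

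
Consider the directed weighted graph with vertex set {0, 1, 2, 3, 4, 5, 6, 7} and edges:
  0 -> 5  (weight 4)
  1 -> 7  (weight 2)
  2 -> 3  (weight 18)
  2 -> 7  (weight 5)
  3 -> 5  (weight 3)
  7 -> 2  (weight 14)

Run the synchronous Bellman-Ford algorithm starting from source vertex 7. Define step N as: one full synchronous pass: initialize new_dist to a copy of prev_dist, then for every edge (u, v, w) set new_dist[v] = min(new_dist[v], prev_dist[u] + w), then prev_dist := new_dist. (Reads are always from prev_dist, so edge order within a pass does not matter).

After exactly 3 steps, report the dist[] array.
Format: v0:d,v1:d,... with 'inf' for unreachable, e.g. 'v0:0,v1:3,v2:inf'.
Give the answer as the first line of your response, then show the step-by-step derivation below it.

v0:inf,v1:inf,v2:14,v3:32,v4:inf,v5:35,v6:inf,v7:0

step 1: dist = v0:inf,v1:inf,v2:14,v3:inf,v4:inf,v5:inf,v6:inf,v7:0
step 2: dist = v0:inf,v1:inf,v2:14,v3:32,v4:inf,v5:inf,v6:inf,v7:0
step 3: dist = v0:inf,v1:inf,v2:14,v3:32,v4:inf,v5:35,v6:inf,v7:0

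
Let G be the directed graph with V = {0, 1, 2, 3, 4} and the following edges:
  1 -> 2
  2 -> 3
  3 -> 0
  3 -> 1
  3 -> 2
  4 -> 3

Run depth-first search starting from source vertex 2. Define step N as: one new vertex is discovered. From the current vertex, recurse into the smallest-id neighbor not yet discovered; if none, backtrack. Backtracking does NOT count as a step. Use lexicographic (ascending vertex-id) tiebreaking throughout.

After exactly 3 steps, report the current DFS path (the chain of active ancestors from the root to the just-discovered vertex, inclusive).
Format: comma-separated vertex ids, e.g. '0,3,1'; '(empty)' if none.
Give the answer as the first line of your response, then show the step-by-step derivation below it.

2,3,0

step 1: discover 2; path=2; order=2
step 2: discover 3; path=2>3; order=2,3
step 3: discover 0; path=2>3>0; order=2,3,0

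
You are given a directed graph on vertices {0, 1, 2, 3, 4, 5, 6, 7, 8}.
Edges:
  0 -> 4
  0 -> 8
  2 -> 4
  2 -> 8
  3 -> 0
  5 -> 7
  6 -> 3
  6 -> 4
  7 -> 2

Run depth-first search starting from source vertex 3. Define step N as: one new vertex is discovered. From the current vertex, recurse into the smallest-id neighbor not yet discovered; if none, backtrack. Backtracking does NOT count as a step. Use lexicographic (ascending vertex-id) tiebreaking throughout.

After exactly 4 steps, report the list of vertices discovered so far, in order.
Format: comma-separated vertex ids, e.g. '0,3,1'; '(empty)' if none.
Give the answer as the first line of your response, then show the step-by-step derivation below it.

3,0,4,8

step 1: discover 3; path=3; order=3
step 2: discover 0; path=3>0; order=3,0
step 3: discover 4; path=3>0>4; order=3,0,4
step 4: discover 8; path=3>0>8; order=3,0,4,8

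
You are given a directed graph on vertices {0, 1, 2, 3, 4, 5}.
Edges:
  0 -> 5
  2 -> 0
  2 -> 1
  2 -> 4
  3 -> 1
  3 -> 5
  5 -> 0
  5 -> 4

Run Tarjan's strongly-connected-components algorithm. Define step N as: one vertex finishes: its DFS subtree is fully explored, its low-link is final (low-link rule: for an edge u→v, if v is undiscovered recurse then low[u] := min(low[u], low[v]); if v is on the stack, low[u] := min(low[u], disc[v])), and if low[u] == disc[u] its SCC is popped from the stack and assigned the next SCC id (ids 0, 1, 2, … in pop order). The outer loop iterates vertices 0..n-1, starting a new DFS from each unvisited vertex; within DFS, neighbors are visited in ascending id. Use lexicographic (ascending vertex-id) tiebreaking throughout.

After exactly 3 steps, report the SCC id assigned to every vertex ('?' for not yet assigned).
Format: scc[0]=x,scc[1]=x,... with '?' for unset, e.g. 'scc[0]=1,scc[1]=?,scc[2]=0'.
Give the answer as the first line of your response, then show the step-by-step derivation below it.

scc[0]=1,scc[1]=?,scc[2]=?,scc[3]=?,scc[4]=0,scc[5]=1

step 1: low=(low[0]=0,low[1]=?,low[2]=?,low[3]=?,low[4]=2,low[5]=0); scc=(scc[0]=?,scc[1]=?,scc[2]=?,scc[3]=?,scc[4]=0,scc[5]=?)
step 2: low=(low[0]=0,low[1]=?,low[2]=?,low[3]=?,low[4]=2,low[5]=0); scc=(scc[0]=?,scc[1]=?,scc[2]=?,scc[3]=?,scc[4]=0,scc[5]=?)
step 3: low=(low[0]=0,low[1]=?,low[2]=?,low[3]=?,low[4]=2,low[5]=0); scc=(scc[0]=1,scc[1]=?,scc[2]=?,scc[3]=?,scc[4]=0,scc[5]=1)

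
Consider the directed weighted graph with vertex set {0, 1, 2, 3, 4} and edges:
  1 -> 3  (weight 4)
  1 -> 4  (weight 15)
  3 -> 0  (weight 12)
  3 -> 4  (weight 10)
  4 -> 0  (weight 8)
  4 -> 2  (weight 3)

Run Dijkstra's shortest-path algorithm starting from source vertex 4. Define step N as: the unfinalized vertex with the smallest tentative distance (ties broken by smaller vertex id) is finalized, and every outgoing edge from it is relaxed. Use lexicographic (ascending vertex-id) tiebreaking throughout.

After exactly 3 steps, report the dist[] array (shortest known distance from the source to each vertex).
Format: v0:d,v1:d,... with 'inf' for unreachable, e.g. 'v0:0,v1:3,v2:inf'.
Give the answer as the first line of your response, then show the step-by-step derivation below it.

v0:8,v1:inf,v2:3,v3:inf,v4:0

step 1: dist = v0:8,v1:inf,v2:3,v3:inf,v4:0
step 2: dist = v0:8,v1:inf,v2:3,v3:inf,v4:0
step 3: dist = v0:8,v1:inf,v2:3,v3:inf,v4:0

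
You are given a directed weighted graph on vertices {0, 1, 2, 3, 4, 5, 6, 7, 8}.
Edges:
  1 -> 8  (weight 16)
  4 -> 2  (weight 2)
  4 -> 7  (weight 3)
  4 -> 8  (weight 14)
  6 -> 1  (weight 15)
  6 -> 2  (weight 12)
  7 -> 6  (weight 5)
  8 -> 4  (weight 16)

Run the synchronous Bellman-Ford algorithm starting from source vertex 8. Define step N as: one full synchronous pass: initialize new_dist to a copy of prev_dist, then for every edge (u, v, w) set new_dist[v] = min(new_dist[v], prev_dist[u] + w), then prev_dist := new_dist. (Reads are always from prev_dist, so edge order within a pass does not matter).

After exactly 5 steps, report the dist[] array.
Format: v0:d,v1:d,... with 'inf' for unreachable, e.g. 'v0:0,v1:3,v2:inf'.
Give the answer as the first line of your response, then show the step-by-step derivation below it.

v0:inf,v1:39,v2:18,v3:inf,v4:16,v5:inf,v6:24,v7:19,v8:0

step 1: dist = v0:inf,v1:inf,v2:inf,v3:inf,v4:16,v5:inf,v6:inf,v7:inf,v8:0
step 2: dist = v0:inf,v1:inf,v2:18,v3:inf,v4:16,v5:inf,v6:inf,v7:19,v8:0
step 3: dist = v0:inf,v1:inf,v2:18,v3:inf,v4:16,v5:inf,v6:24,v7:19,v8:0
step 4: dist = v0:inf,v1:39,v2:18,v3:inf,v4:16,v5:inf,v6:24,v7:19,v8:0
step 5: dist = v0:inf,v1:39,v2:18,v3:inf,v4:16,v5:inf,v6:24,v7:19,v8:0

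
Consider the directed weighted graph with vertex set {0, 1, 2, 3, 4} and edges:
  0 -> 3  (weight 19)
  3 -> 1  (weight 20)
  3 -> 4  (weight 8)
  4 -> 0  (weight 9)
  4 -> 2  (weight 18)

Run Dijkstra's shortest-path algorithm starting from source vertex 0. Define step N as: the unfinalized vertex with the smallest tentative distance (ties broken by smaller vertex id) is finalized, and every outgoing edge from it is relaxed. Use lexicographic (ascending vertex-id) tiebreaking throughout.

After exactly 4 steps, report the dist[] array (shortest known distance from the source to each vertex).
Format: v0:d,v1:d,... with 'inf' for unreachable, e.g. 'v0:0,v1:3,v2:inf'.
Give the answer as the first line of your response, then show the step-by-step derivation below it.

v0:0,v1:39,v2:45,v3:19,v4:27

step 1: dist = v0:0,v1:inf,v2:inf,v3:19,v4:inf
step 2: dist = v0:0,v1:39,v2:inf,v3:19,v4:27
step 3: dist = v0:0,v1:39,v2:45,v3:19,v4:27
step 4: dist = v0:0,v1:39,v2:45,v3:19,v4:27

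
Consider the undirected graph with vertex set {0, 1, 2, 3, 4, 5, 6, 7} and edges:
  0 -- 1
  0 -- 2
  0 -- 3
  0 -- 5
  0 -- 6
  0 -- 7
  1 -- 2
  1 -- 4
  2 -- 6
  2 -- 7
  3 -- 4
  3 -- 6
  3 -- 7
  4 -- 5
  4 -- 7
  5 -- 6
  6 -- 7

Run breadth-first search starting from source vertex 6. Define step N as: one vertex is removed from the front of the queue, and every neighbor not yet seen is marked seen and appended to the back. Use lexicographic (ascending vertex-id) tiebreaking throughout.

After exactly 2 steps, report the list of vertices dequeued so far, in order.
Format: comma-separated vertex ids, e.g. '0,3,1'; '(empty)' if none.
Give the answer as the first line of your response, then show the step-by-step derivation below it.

6,0

step 1: dequeue 6; queue=[0,2,3,5,7]; order=6
step 2: dequeue 0; queue=[2,3,5,7,1]; order=6,0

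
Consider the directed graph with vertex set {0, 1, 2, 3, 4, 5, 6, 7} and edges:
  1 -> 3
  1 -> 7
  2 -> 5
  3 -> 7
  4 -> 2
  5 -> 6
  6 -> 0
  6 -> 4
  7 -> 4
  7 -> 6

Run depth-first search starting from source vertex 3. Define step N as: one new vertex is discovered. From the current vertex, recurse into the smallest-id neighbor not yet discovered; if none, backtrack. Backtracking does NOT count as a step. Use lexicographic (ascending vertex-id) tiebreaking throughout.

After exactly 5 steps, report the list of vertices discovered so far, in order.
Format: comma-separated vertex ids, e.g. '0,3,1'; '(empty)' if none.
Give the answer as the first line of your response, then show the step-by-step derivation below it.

3,7,4,2,5

step 1: discover 3; path=3; order=3
step 2: discover 7; path=3>7; order=3,7
step 3: discover 4; path=3>7>4; order=3,7,4
step 4: discover 2; path=3>7>4>2; order=3,7,4,2
step 5: discover 5; path=3>7>4>2>5; order=3,7,4,2,5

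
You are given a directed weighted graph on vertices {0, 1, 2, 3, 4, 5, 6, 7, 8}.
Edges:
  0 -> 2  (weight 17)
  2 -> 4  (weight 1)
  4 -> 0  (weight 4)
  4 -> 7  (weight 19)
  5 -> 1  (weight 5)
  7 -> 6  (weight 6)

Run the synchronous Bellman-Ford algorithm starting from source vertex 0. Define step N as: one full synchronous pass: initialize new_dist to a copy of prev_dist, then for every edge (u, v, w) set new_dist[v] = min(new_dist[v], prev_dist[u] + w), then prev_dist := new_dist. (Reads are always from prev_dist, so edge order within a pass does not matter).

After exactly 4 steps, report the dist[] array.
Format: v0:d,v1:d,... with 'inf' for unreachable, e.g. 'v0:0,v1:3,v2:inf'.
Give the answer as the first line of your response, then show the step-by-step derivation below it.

v0:0,v1:inf,v2:17,v3:inf,v4:18,v5:inf,v6:43,v7:37,v8:inf

step 1: dist = v0:0,v1:inf,v2:17,v3:inf,v4:inf,v5:inf,v6:inf,v7:inf,v8:inf
step 2: dist = v0:0,v1:inf,v2:17,v3:inf,v4:18,v5:inf,v6:inf,v7:inf,v8:inf
step 3: dist = v0:0,v1:inf,v2:17,v3:inf,v4:18,v5:inf,v6:inf,v7:37,v8:inf
step 4: dist = v0:0,v1:inf,v2:17,v3:inf,v4:18,v5:inf,v6:43,v7:37,v8:inf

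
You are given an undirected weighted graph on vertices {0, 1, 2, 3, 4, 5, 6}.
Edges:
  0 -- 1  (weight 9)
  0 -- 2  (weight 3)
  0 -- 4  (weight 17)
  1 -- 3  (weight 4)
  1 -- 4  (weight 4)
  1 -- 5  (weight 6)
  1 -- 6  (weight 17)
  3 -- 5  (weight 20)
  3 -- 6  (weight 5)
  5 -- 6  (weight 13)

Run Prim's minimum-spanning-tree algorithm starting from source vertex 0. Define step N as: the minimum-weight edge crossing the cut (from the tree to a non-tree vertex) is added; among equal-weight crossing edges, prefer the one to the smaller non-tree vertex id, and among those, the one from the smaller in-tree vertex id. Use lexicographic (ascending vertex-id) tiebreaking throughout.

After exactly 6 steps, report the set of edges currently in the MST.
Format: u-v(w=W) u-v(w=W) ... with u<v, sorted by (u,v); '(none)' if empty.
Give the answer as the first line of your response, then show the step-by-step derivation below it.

0-1(w=9) 0-2(w=3) 1-3(w=4) 1-4(w=4) 1-5(w=6) 3-6(w=5)

step 1: add edge 0-2 (w=3); MST = {0-2(w=3)}
step 2: add edge 0-1 (w=9); MST = {0-1(w=9) 0-2(w=3)}
step 3: add edge 1-3 (w=4); MST = {0-1(w=9) 0-2(w=3) 1-3(w=4)}
step 4: add edge 1-4 (w=4); MST = {0-1(w=9) 0-2(w=3) 1-3(w=4) 1-4(w=4)}
step 5: add edge 3-6 (w=5); MST = {0-1(w=9) 0-2(w=3) 1-3(w=4) 1-4(w=4) 3-6(w=5)}
step 6: add edge 1-5 (w=6); MST = {0-1(w=9) 0-2(w=3) 1-3(w=4) 1-4(w=4) 1-5(w=6) 3-6(w=5)}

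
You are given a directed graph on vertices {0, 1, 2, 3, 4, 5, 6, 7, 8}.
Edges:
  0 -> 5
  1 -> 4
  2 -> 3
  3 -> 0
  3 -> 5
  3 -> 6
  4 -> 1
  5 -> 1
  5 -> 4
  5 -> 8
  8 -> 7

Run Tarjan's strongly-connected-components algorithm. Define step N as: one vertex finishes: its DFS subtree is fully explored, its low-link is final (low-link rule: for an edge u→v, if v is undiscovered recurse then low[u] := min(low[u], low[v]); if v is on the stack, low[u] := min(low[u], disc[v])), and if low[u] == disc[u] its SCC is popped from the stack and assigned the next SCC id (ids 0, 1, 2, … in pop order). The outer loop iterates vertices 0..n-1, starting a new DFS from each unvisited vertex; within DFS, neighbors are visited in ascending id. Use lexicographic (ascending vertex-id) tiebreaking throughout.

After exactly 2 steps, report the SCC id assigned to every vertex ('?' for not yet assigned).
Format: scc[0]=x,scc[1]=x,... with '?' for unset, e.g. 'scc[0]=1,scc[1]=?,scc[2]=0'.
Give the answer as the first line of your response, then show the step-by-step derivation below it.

scc[0]=?,scc[1]=0,scc[2]=?,scc[3]=?,scc[4]=0,scc[5]=?,scc[6]=?,scc[7]=?,scc[8]=?

step 1: low=(low[0]=0,low[1]=2,low[2]=?,low[3]=?,low[4]=2,low[5]=1,low[6]=?,low[7]=?,low[8]=?); scc=(scc[0]=?,scc[1]=?,scc[2]=?,scc[3]=?,scc[4]=?,scc[5]=?,scc[6]=?,scc[7]=?,scc[8]=?)
step 2: low=(low[0]=0,low[1]=2,low[2]=?,low[3]=?,low[4]=2,low[5]=1,low[6]=?,low[7]=?,low[8]=?); scc=(scc[0]=?,scc[1]=0,scc[2]=?,scc[3]=?,scc[4]=0,scc[5]=?,scc[6]=?,scc[7]=?,scc[8]=?)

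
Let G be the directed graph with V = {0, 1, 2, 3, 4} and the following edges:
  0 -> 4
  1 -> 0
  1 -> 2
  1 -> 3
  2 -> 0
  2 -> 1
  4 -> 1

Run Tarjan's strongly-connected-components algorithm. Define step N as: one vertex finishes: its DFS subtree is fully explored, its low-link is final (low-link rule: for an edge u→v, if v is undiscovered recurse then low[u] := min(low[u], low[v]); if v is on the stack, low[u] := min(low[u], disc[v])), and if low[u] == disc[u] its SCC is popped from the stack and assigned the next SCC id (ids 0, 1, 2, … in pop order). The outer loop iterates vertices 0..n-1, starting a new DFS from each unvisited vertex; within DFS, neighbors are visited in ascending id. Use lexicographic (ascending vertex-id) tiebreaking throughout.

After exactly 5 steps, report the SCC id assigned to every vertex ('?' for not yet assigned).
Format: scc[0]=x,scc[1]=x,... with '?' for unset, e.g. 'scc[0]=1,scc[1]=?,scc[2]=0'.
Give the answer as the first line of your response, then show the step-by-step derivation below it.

scc[0]=1,scc[1]=1,scc[2]=1,scc[3]=0,scc[4]=1

step 1: low=(low[0]=0,low[1]=0,low[2]=0,low[3]=?,low[4]=1); scc=(scc[0]=?,scc[1]=?,scc[2]=?,scc[3]=?,scc[4]=?)
step 2: low=(low[0]=0,low[1]=0,low[2]=0,low[3]=4,low[4]=1); scc=(scc[0]=?,scc[1]=?,scc[2]=?,scc[3]=0,scc[4]=?)
step 3: low=(low[0]=0,low[1]=0,low[2]=0,low[3]=4,low[4]=1); scc=(scc[0]=?,scc[1]=?,scc[2]=?,scc[3]=0,scc[4]=?)
step 4: low=(low[0]=0,low[1]=0,low[2]=0,low[3]=4,low[4]=0); scc=(scc[0]=?,scc[1]=?,scc[2]=?,scc[3]=0,scc[4]=?)
step 5: low=(low[0]=0,low[1]=0,low[2]=0,low[3]=4,low[4]=0); scc=(scc[0]=1,scc[1]=1,scc[2]=1,scc[3]=0,scc[4]=1)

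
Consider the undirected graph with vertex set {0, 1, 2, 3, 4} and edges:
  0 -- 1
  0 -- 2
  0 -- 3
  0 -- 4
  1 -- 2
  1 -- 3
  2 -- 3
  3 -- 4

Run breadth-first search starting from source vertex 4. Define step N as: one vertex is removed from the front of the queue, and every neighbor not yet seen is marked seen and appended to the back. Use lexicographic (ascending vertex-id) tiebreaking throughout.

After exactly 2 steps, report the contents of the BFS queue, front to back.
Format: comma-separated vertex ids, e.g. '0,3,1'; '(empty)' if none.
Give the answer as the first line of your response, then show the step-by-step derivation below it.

3,1,2

step 1: dequeue 4; queue=[0,3]; order=4
step 2: dequeue 0; queue=[3,1,2]; order=4,0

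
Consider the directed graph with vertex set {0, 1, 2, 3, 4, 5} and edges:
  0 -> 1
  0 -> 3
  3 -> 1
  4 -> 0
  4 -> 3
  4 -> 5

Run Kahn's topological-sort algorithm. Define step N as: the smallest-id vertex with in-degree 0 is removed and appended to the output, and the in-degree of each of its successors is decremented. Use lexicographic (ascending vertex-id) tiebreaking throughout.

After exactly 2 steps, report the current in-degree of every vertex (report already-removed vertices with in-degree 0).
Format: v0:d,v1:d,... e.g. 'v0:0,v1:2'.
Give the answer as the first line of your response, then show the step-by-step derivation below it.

v0:0,v1:2,v2:0,v3:1,v4:0,v5:0

step 1: output 2; order=[2]; indeg=(1,2,0,2,0,1)
step 2: output 4; order=[2,4]; indeg=(0,2,0,1,0,0)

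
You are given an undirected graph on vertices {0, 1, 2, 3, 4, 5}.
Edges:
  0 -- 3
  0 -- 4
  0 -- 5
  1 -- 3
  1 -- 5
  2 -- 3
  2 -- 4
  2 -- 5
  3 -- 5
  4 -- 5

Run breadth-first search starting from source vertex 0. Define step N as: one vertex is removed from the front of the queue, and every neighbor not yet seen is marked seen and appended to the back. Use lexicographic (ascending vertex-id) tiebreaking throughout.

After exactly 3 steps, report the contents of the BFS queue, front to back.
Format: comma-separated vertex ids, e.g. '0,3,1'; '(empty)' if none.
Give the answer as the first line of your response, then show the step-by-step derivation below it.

5,1,2

step 1: dequeue 0; queue=[3,4,5]; order=0
step 2: dequeue 3; queue=[4,5,1,2]; order=0,3
step 3: dequeue 4; queue=[5,1,2]; order=0,3,4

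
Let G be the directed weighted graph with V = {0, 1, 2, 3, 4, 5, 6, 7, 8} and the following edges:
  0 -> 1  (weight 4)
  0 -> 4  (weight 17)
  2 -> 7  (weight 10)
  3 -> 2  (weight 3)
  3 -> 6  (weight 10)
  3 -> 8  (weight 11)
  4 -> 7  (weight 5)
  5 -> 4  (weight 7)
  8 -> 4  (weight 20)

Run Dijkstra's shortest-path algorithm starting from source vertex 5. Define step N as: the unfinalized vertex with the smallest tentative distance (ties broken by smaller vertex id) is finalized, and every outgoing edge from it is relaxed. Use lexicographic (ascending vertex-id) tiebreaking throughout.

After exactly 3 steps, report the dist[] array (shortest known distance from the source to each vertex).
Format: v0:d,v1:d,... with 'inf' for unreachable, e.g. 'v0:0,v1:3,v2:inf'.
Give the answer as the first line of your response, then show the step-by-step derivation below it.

v0:inf,v1:inf,v2:inf,v3:inf,v4:7,v5:0,v6:inf,v7:12,v8:inf

step 1: dist = v0:inf,v1:inf,v2:inf,v3:inf,v4:7,v5:0,v6:inf,v7:inf,v8:inf
step 2: dist = v0:inf,v1:inf,v2:inf,v3:inf,v4:7,v5:0,v6:inf,v7:12,v8:inf
step 3: dist = v0:inf,v1:inf,v2:inf,v3:inf,v4:7,v5:0,v6:inf,v7:12,v8:inf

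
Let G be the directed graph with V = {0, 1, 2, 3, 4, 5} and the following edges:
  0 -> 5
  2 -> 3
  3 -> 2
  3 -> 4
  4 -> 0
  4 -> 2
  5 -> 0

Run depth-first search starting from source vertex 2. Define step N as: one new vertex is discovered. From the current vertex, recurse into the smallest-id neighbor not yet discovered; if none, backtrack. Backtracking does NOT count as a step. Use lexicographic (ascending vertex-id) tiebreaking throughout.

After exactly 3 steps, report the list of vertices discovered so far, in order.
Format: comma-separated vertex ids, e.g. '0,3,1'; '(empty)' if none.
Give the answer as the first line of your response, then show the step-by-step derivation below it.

2,3,4

step 1: discover 2; path=2; order=2
step 2: discover 3; path=2>3; order=2,3
step 3: discover 4; path=2>3>4; order=2,3,4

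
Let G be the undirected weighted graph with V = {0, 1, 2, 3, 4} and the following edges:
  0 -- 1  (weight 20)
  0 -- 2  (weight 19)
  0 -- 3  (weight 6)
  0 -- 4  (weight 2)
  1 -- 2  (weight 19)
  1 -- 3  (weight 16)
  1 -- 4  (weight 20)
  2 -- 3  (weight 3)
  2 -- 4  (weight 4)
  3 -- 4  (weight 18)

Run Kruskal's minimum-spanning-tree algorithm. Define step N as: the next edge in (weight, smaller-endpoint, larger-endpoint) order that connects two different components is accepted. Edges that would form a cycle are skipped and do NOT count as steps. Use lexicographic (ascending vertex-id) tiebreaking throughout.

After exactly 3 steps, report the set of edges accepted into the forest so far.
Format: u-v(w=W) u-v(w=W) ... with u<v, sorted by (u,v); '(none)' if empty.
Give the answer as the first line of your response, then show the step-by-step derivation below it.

0-4(w=2) 2-3(w=3) 2-4(w=4)

step 1: add edge 0-4 (w=2); MST = {0-4(w=2)}
step 2: add edge 2-3 (w=3); MST = {0-4(w=2) 2-3(w=3)}
step 3: add edge 2-4 (w=4); MST = {0-4(w=2) 2-3(w=3) 2-4(w=4)}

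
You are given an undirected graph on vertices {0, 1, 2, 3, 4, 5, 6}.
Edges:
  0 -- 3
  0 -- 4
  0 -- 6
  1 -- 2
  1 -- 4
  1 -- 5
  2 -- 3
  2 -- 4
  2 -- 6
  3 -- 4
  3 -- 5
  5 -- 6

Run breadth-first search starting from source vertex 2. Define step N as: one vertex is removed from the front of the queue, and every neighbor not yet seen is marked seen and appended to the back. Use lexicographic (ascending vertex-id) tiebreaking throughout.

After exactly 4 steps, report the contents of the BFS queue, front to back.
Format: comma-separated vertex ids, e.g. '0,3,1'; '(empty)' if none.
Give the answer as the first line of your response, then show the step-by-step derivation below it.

6,5,0

step 1: dequeue 2; queue=[1,3,4,6]; order=2
step 2: dequeue 1; queue=[3,4,6,5]; order=2,1
step 3: dequeue 3; queue=[4,6,5,0]; order=2,1,3
step 4: dequeue 4; queue=[6,5,0]; order=2,1,3,4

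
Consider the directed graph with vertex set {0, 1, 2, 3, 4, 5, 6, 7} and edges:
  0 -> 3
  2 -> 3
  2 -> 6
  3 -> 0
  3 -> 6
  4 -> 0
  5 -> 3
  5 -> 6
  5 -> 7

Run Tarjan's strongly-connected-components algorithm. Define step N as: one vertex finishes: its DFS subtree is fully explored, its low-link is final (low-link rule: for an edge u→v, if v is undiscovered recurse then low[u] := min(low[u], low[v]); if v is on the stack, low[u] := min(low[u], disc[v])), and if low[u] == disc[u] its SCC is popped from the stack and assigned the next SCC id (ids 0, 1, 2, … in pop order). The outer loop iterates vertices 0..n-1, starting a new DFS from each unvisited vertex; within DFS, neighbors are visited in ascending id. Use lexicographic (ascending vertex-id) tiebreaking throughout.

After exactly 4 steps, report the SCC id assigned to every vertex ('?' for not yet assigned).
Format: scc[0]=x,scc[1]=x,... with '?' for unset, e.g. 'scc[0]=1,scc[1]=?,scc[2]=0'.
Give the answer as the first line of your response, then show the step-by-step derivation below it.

scc[0]=1,scc[1]=2,scc[2]=?,scc[3]=1,scc[4]=?,scc[5]=?,scc[6]=0,scc[7]=?

step 1: low=(low[0]=0,low[1]=?,low[2]=?,low[3]=0,low[4]=?,low[5]=?,low[6]=2,low[7]=?); scc=(scc[0]=?,scc[1]=?,scc[2]=?,scc[3]=?,scc[4]=?,scc[5]=?,scc[6]=0,scc[7]=?)
step 2: low=(low[0]=0,low[1]=?,low[2]=?,low[3]=0,low[4]=?,low[5]=?,low[6]=2,low[7]=?); scc=(scc[0]=?,scc[1]=?,scc[2]=?,scc[3]=?,scc[4]=?,scc[5]=?,scc[6]=0,scc[7]=?)
step 3: low=(low[0]=0,low[1]=?,low[2]=?,low[3]=0,low[4]=?,low[5]=?,low[6]=2,low[7]=?); scc=(scc[0]=1,scc[1]=?,scc[2]=?,scc[3]=1,scc[4]=?,scc[5]=?,scc[6]=0,scc[7]=?)
step 4: low=(low[0]=0,low[1]=3,low[2]=?,low[3]=0,low[4]=?,low[5]=?,low[6]=2,low[7]=?); scc=(scc[0]=1,scc[1]=2,scc[2]=?,scc[3]=1,scc[4]=?,scc[5]=?,scc[6]=0,scc[7]=?)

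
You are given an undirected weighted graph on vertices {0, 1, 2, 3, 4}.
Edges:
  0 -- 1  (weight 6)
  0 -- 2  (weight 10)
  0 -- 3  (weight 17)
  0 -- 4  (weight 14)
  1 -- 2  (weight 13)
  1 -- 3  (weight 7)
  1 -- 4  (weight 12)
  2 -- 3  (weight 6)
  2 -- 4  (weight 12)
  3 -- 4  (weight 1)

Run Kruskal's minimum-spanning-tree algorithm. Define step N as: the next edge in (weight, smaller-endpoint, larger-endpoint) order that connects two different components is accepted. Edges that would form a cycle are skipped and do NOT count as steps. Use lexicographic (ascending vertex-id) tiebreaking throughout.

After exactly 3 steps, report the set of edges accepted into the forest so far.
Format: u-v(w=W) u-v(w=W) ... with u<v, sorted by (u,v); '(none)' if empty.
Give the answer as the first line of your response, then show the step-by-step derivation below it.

0-1(w=6) 2-3(w=6) 3-4(w=1)

step 1: add edge 3-4 (w=1); MST = {3-4(w=1)}
step 2: add edge 0-1 (w=6); MST = {0-1(w=6) 3-4(w=1)}
step 3: add edge 2-3 (w=6); MST = {0-1(w=6) 2-3(w=6) 3-4(w=1)}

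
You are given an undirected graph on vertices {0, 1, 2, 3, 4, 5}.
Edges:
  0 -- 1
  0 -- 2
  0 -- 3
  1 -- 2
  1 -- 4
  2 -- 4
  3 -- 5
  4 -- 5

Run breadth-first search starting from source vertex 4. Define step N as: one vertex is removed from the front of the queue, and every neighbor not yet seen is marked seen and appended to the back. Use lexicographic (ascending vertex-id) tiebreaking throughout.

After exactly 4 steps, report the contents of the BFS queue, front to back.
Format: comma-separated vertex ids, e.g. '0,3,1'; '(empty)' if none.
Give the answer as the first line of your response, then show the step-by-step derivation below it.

0,3

step 1: dequeue 4; queue=[1,2,5]; order=4
step 2: dequeue 1; queue=[2,5,0]; order=4,1
step 3: dequeue 2; queue=[5,0]; order=4,1,2
step 4: dequeue 5; queue=[0,3]; order=4,1,2,5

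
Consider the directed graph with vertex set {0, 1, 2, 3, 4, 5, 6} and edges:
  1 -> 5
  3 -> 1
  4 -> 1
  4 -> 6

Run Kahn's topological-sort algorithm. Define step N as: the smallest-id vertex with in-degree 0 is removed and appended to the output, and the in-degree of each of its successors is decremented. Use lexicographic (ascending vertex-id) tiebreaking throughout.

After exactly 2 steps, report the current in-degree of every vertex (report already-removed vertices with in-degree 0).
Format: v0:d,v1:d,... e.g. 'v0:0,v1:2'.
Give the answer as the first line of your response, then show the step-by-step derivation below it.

v0:0,v1:2,v2:0,v3:0,v4:0,v5:1,v6:1

step 1: output 0; order=[0]; indeg=(0,2,0,0,0,1,1)
step 2: output 2; order=[0,2]; indeg=(0,2,0,0,0,1,1)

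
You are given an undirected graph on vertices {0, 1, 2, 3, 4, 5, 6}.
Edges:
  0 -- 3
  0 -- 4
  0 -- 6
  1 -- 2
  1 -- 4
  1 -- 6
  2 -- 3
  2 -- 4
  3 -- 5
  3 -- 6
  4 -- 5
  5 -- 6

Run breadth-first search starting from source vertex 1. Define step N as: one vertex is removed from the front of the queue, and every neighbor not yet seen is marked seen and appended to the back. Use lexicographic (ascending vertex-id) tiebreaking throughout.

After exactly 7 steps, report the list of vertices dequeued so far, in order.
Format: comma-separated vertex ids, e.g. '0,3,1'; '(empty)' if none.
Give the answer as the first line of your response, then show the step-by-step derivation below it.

1,2,4,6,3,0,5

step 1: dequeue 1; queue=[2,4,6]; order=1
step 2: dequeue 2; queue=[4,6,3]; order=1,2
step 3: dequeue 4; queue=[6,3,0,5]; order=1,2,4
step 4: dequeue 6; queue=[3,0,5]; order=1,2,4,6
step 5: dequeue 3; queue=[0,5]; order=1,2,4,6,3
step 6: dequeue 0; queue=[5]; order=1,2,4,6,3,0
step 7: dequeue 5; queue=[(empty)]; order=1,2,4,6,3,0,5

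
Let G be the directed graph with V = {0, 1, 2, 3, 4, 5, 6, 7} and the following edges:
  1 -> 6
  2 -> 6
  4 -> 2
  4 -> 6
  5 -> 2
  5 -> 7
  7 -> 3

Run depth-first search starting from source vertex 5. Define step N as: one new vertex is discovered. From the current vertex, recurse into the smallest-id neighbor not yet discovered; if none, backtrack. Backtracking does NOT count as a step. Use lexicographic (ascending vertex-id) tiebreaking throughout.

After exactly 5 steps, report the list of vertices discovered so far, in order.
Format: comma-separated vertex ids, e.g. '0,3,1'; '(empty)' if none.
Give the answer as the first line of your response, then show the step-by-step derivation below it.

5,2,6,7,3

step 1: discover 5; path=5; order=5
step 2: discover 2; path=5>2; order=5,2
step 3: discover 6; path=5>2>6; order=5,2,6
step 4: discover 7; path=5>7; order=5,2,6,7
step 5: discover 3; path=5>7>3; order=5,2,6,7,3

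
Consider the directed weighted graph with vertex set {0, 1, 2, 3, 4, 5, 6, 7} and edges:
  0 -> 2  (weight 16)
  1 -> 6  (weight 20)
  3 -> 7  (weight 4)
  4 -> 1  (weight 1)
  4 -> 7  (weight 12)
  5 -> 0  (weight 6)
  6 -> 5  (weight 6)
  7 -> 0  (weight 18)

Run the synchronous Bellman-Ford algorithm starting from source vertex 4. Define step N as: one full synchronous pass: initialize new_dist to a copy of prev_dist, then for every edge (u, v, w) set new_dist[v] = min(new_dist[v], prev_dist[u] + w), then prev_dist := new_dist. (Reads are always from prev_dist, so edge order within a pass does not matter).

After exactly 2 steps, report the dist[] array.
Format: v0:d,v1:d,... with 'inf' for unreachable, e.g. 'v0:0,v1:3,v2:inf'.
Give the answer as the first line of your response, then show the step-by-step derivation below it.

v0:30,v1:1,v2:inf,v3:inf,v4:0,v5:inf,v6:21,v7:12

step 1: dist = v0:inf,v1:1,v2:inf,v3:inf,v4:0,v5:inf,v6:inf,v7:12
step 2: dist = v0:30,v1:1,v2:inf,v3:inf,v4:0,v5:inf,v6:21,v7:12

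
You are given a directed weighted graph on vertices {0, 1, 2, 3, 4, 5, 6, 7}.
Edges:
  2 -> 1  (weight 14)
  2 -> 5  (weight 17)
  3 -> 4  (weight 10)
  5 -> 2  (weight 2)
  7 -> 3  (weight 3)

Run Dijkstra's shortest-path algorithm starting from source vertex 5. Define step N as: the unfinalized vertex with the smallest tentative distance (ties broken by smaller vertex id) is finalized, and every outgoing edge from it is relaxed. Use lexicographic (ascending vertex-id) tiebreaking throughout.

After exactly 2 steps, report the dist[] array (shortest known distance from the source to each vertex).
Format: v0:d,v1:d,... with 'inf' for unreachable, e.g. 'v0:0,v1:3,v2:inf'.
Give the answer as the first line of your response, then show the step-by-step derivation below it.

v0:inf,v1:16,v2:2,v3:inf,v4:inf,v5:0,v6:inf,v7:inf

step 1: dist = v0:inf,v1:inf,v2:2,v3:inf,v4:inf,v5:0,v6:inf,v7:inf
step 2: dist = v0:inf,v1:16,v2:2,v3:inf,v4:inf,v5:0,v6:inf,v7:inf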